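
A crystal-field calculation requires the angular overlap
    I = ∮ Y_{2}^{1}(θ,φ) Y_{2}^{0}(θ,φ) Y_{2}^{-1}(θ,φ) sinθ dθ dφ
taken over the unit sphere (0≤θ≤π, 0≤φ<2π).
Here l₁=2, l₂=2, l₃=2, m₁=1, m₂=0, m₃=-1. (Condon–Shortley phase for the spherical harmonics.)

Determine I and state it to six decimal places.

Checks pass: Σm=0; 6 even; l₃=2∈[0,4].
(2·2+1)(2·2+1)(2·2+1) = 125
Δ: 2! 2! 2! / 7! → 1/630
sum: t=0:+1/8 t=1:−1/1 t=2:+1/8 = -3/4
3j²(2 2 2; 0 0 0) = Δ·Π!·Σ² = 2/35  (sign -1)
sum: t=0:+1/4 t=1:−1/2 = -1/4
3j²(2 2 2; 1 0 -1) = Δ·Π!·Σ² = 1/70  (sign +1)
combine: 4πI² = 125·2/35·1/70 = 5/49
take √, sign -1: I = -0.09011188

-0.090112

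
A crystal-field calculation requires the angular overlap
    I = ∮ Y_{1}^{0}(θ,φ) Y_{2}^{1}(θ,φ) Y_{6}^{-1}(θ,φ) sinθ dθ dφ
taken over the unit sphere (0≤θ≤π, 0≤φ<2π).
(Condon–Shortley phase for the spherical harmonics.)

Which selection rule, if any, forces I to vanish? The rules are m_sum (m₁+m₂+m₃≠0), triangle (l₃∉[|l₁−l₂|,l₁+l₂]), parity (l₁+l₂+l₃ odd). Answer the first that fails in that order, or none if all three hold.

triangle

m₁+m₂+m₃ = 0 + 1 − 1 = 0  ✓
triangle: |1−2|=1 ≤ l₃=6 ≤ 1+2=3  ✗
parity: l₁+l₂+l₃ = 9 is odd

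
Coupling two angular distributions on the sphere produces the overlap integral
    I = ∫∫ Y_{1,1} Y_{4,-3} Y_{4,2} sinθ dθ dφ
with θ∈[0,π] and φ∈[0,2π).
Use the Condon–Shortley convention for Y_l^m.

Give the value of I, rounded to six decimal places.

0.000000

Σlᵢ=9 odd — θ-integrand is odd under cosθ→−cosθ; I=0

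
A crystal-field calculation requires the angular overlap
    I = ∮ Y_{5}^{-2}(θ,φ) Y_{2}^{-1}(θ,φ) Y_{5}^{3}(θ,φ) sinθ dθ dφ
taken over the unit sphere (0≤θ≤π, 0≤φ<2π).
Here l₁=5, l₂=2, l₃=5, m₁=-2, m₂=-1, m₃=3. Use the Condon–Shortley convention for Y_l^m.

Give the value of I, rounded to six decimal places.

-0.161739

m-sum 0 ✓  L=12 even ✓  3≤5≤7 ✓
Π(2lᵢ+1) = 11×5×11 = 605
triangle coeff Δ(5,2,5) = 1/38610
Σ_t [0,2]: t=0:+1/2880 t=1:−1/576 t=2:+1/2880 = -1/960
(3j)²=10/429 [(5 2 5; 0 0 0)], sign=+1
Σ_t [0,1]: t=0:+1/10080 t=1:−1/2880 = -1/4032
(3j)²=10/429 [(5 2 5; -2 -1 3)], sign=-1
⇒ 4πI² = 500/1521
I = (-1)√(500/1521/(4π)) = -0.16173926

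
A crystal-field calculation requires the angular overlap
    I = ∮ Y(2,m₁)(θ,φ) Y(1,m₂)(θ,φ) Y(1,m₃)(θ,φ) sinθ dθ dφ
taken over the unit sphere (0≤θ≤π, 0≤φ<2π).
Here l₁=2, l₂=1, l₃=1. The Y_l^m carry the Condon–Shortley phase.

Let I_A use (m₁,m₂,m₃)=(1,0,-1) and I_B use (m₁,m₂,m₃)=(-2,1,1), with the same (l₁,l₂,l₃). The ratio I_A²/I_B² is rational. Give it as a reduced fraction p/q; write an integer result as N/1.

1/2

Shared (l₁,l₂,l₃)=(2,1,1): N and (l;000)² cancel in I_A²/I_B².
A: Δ = 2!·2!·0!/5! = 1/30; Racah Σ t=1..1: t=1:−1/2 = -1/2; ⇒ 3j(2 1 1; 1 0 -1)² = 1/10, sgn -1
B: Δ = 2!·2!·0!/5! = 1/30; Racah Σ t=2..2: t=2:+1/4 = 1/4; ⇒ 3j(2 1 1; -2 1 1)² = 1/5, sgn +1
I_A²/I_B² = (1/10)/(1/5) = 1/2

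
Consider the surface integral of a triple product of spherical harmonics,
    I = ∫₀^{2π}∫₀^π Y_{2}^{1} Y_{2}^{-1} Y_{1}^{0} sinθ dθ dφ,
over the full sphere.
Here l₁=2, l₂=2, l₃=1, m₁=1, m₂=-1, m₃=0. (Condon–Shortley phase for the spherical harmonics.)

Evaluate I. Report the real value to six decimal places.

Σlᵢ=5 odd — θ-integrand is odd under cosθ→−cosθ; I=0

0.000000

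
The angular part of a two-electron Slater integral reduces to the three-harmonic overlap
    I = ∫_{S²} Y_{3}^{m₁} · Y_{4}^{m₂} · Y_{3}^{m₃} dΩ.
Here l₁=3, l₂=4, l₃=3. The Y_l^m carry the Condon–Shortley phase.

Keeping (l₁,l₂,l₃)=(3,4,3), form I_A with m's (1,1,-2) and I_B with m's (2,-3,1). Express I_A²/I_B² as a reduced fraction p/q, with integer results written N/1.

16/7

Shared (l₁,l₂,l₃)=(3,4,3): N and (l;000)² cancel in I_A²/I_B².
A: Δ = 4!·2!·4!/11! = 1/34650; Racah Σ t=1..2: t=1:−1/144 t=2:+1/48 = 1/72; ⇒ 3j(3 4 3; 1 1 -2)² = 16/693, sgn -1
B: Δ = 4!·2!·4!/11! = 1/34650; Racah Σ t=0..1: t=0:+1/144 t=1:−1/288 = 1/288; ⇒ 3j(3 4 3; 2 -3 1)² = 1/99, sgn +1
I_A²/I_B² = (16/693)/(1/99) = 16/7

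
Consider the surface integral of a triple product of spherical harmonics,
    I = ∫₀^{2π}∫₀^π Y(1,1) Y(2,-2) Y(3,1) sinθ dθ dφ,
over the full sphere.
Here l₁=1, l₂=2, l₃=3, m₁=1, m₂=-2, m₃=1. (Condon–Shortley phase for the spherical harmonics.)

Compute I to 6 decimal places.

Checks pass: Σm=0; 6 even; l₃=3∈[1,3].
(2·1+1)(2·2+1)(2·3+1) = 105
Δ: 0! 2! 4! / 7! → 1/105
sum: t=0:+1/4 = 1/4
3j²(1 2 3; 0 0 0) = Δ·Π!·Σ² = 3/35  (sign -1)
sum: t=0:+1/48 = 1/48
3j²(1 2 3; 1 -2 1) = Δ·Π!·Σ² = 1/105  (sign +1)
combine: 4πI² = 105·3/35·1/105 = 3/35
take √, sign -1: I = -0.08258890

-0.082589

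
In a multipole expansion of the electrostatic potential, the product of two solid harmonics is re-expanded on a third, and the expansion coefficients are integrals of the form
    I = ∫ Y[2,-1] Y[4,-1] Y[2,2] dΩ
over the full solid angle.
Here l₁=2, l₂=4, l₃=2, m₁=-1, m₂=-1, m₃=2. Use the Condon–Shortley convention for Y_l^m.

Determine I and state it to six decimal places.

Rules hold: Σm=0, L=8 even, 2≤2≤6.
N = 5·9·5 = 225
Δ = 4!·0!·4!/9! = 1/630
Racah Σ t=2..2: t=2:+1/16 = 1/16
⇒ 3j(2 4 2; 0 0 0)² = 2/35, sgn +1
Racah Σ t=3..3: t=3:−1/144 = -1/144
⇒ 3j(2 4 2; -1 -1 2)² = 1/126, sgn -1
4πI² = N·(3j₀)²·(3jₘ)² = 5/49
I = -1·√(0.102041/4π) = -0.09011188

-0.090112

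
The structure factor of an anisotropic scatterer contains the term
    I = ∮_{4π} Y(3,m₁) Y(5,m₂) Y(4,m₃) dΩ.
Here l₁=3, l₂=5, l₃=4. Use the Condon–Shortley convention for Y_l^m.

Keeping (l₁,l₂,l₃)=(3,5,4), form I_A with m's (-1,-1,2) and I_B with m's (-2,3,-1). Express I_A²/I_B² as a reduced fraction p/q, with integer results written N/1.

1849/210

Shared (l₁,l₂,l₃)=(3,5,4): N and (l;000)² cancel in I_A²/I_B².
A: Δ = 4!·2!·6!/13! = 1/180180; Racah Σ t=2..4: t=2:+1/384 t=3:−1/720 t=4:+1/34560 = 43/34560; ⇒ 3j(3 5 4; -1 -1 2)² = 1849/180180, sgn +1
B: Δ = 4!·2!·6!/13! = 1/180180; Racah Σ t=3..4: t=3:−1/1440 t=4:+1/1152 = 1/5760; ⇒ 3j(3 5 4; -2 3 -1)² = 1/858, sgn -1
I_A²/I_B² = (1849/180180)/(1/858) = 1849/210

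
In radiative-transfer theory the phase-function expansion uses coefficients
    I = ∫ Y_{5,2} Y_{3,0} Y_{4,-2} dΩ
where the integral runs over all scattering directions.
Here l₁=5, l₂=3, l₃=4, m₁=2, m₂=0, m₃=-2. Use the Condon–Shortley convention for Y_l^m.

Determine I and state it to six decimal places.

m-sum 0 ✓  L=12 even ✓  2≤4≤8 ✓
Π(2lᵢ+1) = 11×7×9 = 693
triangle coeff Δ(5,3,4) = 1/180180
Σ_t [1,3]: t=1:−1/576 t=2:+1/144 t=3:−1/576 = 1/288
(3j)²=20/1001 [(5 3 4; 0 0 0)], sign=+1
Σ_t [1,3]: t=1:−1/576 t=2:+1/480 t=3:−1/8640 = 1/4320
(3j)²=1/2145 [(5 3 4; 2 0 -2)], sign=+1
⇒ 4πI² = 12/1859
I = (+1)√(12/1859/(4π)) = 0.02266449

0.022664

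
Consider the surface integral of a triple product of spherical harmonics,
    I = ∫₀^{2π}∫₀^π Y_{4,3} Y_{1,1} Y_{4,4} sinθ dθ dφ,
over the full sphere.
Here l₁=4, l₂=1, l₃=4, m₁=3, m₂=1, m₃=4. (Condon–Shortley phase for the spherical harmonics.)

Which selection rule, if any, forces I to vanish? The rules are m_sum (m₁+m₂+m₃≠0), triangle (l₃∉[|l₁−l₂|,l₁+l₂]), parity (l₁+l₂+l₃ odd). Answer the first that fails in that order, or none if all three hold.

m_sum

azimuthal sum: 3 + 1 + 4 = 8  ✗
3 ≤ 4 ≤ 5 (triangle on l)
L = 4 + 1 + 4 = 9 (odd)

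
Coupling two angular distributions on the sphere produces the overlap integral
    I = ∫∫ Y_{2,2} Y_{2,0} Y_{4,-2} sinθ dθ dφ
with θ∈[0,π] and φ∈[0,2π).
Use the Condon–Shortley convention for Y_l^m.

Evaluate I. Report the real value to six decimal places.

Rules hold: Σm=0, L=8 even, 0≤4≤4.
N = 5·5·9 = 225
Δ = 0!·4!·4!/9! = 1/630
Racah Σ t=0..0: t=0:+1/16 = 1/16
⇒ 3j(2 2 4; 0 0 0)² = 2/35, sgn +1
Racah Σ t=0..0: t=0:+1/96 = 1/96
⇒ 3j(2 2 4; 2 0 -2)² = 1/42, sgn +1
4πI² = N·(3j₀)²·(3jₘ)² = 15/49
I = +1·√(0.306122/4π) = 0.15607835

0.156078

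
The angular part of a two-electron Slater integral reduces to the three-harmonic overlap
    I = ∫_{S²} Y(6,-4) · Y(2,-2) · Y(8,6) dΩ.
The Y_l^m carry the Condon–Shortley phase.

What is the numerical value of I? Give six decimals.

Rules hold: Σm=0, L=16 even, 4≤8≤8.
N = 13·5·17 = 1105
Δ = 0!·12!·4!/17! = 1/30940
Racah Σ t=0..0: t=0:+1/2073600 = 1/2073600
⇒ 3j(6 2 8; 0 0 0)² = 28/1105, sgn +1
Racah Σ t=0..0: t=0:+1/174182400 = 1/174182400
⇒ 3j(6 2 8; -4 -2 6)² = 11/340, sgn +1
4πI² = N·(3j₀)²·(3jₘ)² = 77/85
I = +1·√(0.905882/4π) = 0.26849176

0.268492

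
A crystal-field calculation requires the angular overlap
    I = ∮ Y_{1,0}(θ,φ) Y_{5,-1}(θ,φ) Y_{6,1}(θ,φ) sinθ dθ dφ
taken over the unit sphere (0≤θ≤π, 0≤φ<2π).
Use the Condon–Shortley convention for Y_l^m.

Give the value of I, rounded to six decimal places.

-0.241725

Checks pass: Σm=0; 12 even; l₃=6∈[4,6].
(2·1+1)(2·5+1)(2·6+1) = 429
Δ: 0! 2! 10! / 13! → 1/858
sum: t=0:+1/14400 = 1/14400
3j²(1 5 6; 0 0 0) = Δ·Π!·Σ² = 6/143  (sign +1)
sum: t=0:+1/17280 = 1/17280
3j²(1 5 6; 0 -1 1) = Δ·Π!·Σ² = 35/858  (sign -1)
combine: 4πI² = 429·6/143·35/858 = 105/143
take √, sign -1: I = -0.24172507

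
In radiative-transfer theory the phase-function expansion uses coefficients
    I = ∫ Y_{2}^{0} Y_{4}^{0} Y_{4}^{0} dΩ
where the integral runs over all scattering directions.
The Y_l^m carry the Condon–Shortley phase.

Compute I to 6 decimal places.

Checks pass: Σm=0; 10 even; l₃=4∈[2,6].
(2·2+1)(2·4+1)(2·4+1) = 405
Δ: 2! 2! 6! / 11! → 1/13860
sum: t=0:+1/192 t=1:−1/36 t=2:+1/192 = -5/288
3j²(2 4 4; 0 0 0) = Δ·Π!·Σ² = 20/693  (sign -1)
(m-triple is (0,0,0) — same symbol as above.)
combine: 4πI² = 405·20/693·20/693 = 2000/5929
take √, sign +1: I = 0.16383977

0.163840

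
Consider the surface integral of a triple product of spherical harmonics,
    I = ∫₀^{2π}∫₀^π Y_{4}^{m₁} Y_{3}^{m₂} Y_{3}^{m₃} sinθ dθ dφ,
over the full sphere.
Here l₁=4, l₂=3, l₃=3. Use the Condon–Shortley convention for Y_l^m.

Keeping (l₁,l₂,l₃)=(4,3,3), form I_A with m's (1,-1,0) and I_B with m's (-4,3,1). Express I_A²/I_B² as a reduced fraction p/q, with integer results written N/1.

Shared (l₁,l₂,l₃)=(4,3,3): N and (l;000)² cancel in I_A²/I_B².
A: Δ = 4!·4!·2!/11! = 1/34650; Racah Σ t=0..2: t=0:+1/288 t=1:−1/24 t=2:+1/48 = -5/288; ⇒ 3j(4 3 3; 1 -1 0)² = 5/462, sgn +1
B: Δ = 4!·4!·2!/11! = 1/34650; Racah Σ t=4..4: t=4:+1/1152 = 1/1152; ⇒ 3j(4 3 3; -4 3 1)² = 1/33, sgn +1
I_A²/I_B² = (5/462)/(1/33) = 5/14

5/14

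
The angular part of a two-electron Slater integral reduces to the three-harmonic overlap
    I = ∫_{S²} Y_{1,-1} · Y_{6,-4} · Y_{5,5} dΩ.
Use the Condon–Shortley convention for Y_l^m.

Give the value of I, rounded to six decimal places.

m-sum 0 ✓  L=12 even ✓  5≤5≤7 ✓
Π(2lᵢ+1) = 3×13×11 = 429
triangle coeff Δ(1,6,5) = 1/858
Σ_t [1,1]: t=1:−1/14400 = -1/14400
(3j)²=6/143 [(1 6 5; 0 0 0)], sign=+1
Σ_t [2,2]: t=2:+1/7257600 = 1/7257600
(3j)²=1/858 [(1 6 5; -1 -4 5)], sign=+1
⇒ 4πI² = 3/143
I = (+1)√(3/143/(4π)) = 0.04085899

0.040859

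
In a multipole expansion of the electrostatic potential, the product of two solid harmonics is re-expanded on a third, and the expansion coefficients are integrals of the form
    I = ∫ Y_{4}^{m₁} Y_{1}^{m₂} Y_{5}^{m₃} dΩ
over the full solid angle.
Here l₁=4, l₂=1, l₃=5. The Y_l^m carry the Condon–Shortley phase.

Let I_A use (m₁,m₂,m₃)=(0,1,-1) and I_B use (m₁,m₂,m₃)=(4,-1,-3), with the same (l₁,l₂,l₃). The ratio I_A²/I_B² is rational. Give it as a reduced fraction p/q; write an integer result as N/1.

15/1

Same 4,1,5: normalisation and zero-m 3j drop out of the ratio.
A: Δ: 0! 8! 2! / 11! → 1/495; sum: t=0:+1/1152 = 1/1152; 3j²(4 1 5; 0 1 -1) = Δ·Π!·Σ² = 1/33  (sign +1)
B: Δ: 0! 8! 2! / 11! → 1/495; sum: t=0:+1/80640 = 1/80640; 3j²(4 1 5; 4 -1 -3) = Δ·Π!·Σ² = 1/495  (sign +1)
I_A²/I_B² = (1/33)/(1/495) = 15/1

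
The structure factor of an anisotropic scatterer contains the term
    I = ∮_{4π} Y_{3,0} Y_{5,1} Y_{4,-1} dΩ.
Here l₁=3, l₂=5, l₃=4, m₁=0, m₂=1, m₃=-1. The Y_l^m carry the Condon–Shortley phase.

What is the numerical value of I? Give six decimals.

-0.115089

m-sum 0 ✓  L=12 even ✓  2≤4≤8 ✓
Π(2lᵢ+1) = 7×11×9 = 693
triangle coeff Δ(3,5,4) = 1/180180
Σ_t [1,3]: t=1:−1/576 t=2:+1/144 t=3:−1/576 = 1/288
(3j)²=20/1001 [(3 5 4; 0 0 0)], sign=+1
Σ_t [1,3]: t=1:−1/1440 t=2:+1/192 t=3:−1/432 = 19/8640
(3j)²=361/30030 [(3 5 4; 0 1 -1)], sign=-1
⇒ 4πI² = 2166/13013
I = (-1)√(2166/13013/(4π)) = -0.11508947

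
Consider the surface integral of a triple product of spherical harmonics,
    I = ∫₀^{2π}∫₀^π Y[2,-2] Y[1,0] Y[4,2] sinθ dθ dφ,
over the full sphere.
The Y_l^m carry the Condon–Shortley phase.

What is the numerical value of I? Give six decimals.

triangle: need 1≤l₃≤3, have 4; I=0

0.000000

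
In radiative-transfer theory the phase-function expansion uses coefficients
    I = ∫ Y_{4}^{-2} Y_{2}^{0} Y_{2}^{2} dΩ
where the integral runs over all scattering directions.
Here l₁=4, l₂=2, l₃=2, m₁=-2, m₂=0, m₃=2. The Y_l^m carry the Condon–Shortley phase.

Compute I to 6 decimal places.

Checks pass: Σm=0; 8 even; l₃=2∈[2,6].
(2·4+1)(2·2+1)(2·2+1) = 225
Δ: 4! 4! 0! / 9! → 1/630
sum: t=2:+1/16 = 1/16
3j²(4 2 2; 0 0 0) = Δ·Π!·Σ² = 2/35  (sign +1)
sum: t=2:+1/96 = 1/96
3j²(4 2 2; -2 0 2) = Δ·Π!·Σ² = 1/42  (sign +1)
combine: 4πI² = 225·2/35·1/42 = 15/49
take √, sign +1: I = 0.15607835

0.156078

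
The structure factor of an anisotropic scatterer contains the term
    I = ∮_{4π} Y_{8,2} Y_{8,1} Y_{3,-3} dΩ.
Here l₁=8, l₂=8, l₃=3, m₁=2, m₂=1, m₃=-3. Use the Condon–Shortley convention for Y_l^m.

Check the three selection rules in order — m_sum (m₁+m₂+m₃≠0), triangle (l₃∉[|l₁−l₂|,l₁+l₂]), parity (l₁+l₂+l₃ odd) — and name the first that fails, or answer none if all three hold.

parity

m₁+m₂+m₃ = 2 + 1 − 3 = 0  ✓
triangle: |8−8|=0 ≤ l₃=3 ≤ 8+8=16  ✓
parity: l₁+l₂+l₃ = 19 is odd  ✗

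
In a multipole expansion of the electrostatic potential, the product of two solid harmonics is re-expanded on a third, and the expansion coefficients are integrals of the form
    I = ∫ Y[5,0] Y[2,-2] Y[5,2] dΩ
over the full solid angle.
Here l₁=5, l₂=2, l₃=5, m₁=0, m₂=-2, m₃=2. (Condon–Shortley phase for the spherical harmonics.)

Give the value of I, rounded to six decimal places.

-0.191372

m-sum 0 ✓  L=12 even ✓  3≤5≤7 ✓
Π(2lᵢ+1) = 11×5×11 = 605
triangle coeff Δ(5,2,5) = 1/38610
Σ_t [0,2]: t=0:+1/2880 t=1:−1/576 t=2:+1/2880 = -1/960
(3j)²=10/429 [(5 2 5; 0 0 0)], sign=+1
Σ_t [0,0]: t=0:+1/2880 = 1/2880
(3j)²=14/429 [(5 2 5; 0 -2 2)], sign=-1
⇒ 4πI² = 700/1521
I = (-1)√(700/1521/(4π)) = -0.19137248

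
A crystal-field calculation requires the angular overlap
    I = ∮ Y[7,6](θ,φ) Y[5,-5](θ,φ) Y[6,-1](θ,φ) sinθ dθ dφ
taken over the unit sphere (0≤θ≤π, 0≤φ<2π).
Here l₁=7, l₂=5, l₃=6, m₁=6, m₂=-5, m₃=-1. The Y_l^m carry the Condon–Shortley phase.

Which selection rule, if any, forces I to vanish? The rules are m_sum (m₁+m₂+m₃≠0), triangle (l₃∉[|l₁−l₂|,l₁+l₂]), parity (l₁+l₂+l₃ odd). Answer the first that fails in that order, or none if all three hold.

Σmᵢ = 0  ✓
l₃∈[|l₁−l₂|,l₁+l₂]=[2,12], have l₃=6  ✓
Σlᵢ = 18 ⇒ even  ✓

none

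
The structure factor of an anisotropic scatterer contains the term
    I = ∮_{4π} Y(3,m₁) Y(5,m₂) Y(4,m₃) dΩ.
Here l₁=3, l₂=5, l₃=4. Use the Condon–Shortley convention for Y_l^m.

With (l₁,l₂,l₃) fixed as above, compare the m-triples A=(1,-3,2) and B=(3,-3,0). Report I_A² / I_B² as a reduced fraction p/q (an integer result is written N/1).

l's match ⇒ only the (l;m) 3-j factors differ between A and B.
A: triangle coeff Δ(3,5,4) = 1/180180; Σ_t [0,2]: t=0:+1/2304 t=1:−1/720 t=2:+1/5760 = -1/1280; (3j)²=27/1430 [(3 5 4; 1 -3 2)], sign=-1
B: triangle coeff Δ(3,5,4) = 1/180180; Σ_t [0,0]: t=0:+1/2304 = 1/2304; (3j)²=5/143 [(3 5 4; 3 -3 0)], sign=+1
I_A²/I_B² = (27/1430)/(5/143) = 27/50

27/50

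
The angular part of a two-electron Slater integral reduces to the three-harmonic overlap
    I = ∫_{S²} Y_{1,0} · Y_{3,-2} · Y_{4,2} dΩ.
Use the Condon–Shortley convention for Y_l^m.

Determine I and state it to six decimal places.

Rules hold: Σm=0, L=8 even, 2≤4≤4.
N = 3·7·9 = 189
Δ = 0!·2!·6!/9! = 1/252
Racah Σ t=0..0: t=0:+1/36 = 1/36
⇒ 3j(1 3 4; 0 0 0)² = 4/63, sgn +1
Racah Σ t=0..0: t=0:+1/120 = 1/120
⇒ 3j(1 3 4; 0 -2 2)² = 1/21, sgn +1
4πI² = N·(3j₀)²·(3jₘ)² = 4/7
I = +1·√(0.571429/4π) = 0.21324362

0.213244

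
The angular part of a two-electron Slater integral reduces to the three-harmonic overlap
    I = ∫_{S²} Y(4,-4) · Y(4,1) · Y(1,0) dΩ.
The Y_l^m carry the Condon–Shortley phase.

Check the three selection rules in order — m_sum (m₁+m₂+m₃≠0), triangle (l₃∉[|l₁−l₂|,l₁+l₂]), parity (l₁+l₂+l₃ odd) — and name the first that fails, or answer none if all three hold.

m₁+m₂+m₃ = -4 + 1 + 0 = -3  ✗
triangle: |4−4|=0 ≤ l₃=1 ≤ 4+4=8
parity: l₁+l₂+l₃ = 9 is odd

m_sum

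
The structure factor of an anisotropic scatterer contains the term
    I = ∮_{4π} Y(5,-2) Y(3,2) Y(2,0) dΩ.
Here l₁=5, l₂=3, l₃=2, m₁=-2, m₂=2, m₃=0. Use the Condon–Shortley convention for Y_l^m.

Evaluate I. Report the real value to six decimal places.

0.190188

Checks pass: Σm=0; 10 even; l₃=2∈[2,8].
(2·5+1)(2·3+1)(2·2+1) = 385
Δ: 6! 4! 0! / 11! → 1/2310
sum: t=3:−1/144 = -1/144
3j²(5 3 2; 0 0 0) = Δ·Π!·Σ² = 10/231  (sign -1)
sum: t=5:−1/480 = -1/480
3j²(5 3 2; -2 2 0) = Δ·Π!·Σ² = 3/110  (sign -1)
combine: 4πI² = 385·10/231·3/110 = 5/11
take √, sign +1: I = 0.19018827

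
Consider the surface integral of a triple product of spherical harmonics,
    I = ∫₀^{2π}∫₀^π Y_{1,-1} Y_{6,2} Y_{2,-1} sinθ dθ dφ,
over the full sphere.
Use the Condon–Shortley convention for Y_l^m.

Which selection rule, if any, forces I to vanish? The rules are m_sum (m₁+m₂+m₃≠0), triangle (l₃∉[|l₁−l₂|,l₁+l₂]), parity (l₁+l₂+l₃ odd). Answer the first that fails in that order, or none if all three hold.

Σmᵢ = 0  ✓
l₃∈[|l₁−l₂|,l₁+l₂]=[5,7], have l₃=2  ✗
Σlᵢ = 9 ⇒ odd

triangle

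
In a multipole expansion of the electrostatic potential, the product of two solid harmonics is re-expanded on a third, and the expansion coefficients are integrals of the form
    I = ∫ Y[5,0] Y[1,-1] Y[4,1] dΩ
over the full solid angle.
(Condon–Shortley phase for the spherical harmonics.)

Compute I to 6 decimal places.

m-sum 0 ✓  L=10 even ✓  4≤4≤6 ✓
Π(2lᵢ+1) = 11×3×9 = 297
triangle coeff Δ(5,1,4) = 1/495
Σ_t [1,1]: t=1:−1/576 = -1/576
(3j)²=5/99 [(5 1 4; 0 0 0)], sign=-1
Σ_t [0,0]: t=0:+1/1440 = 1/1440
(3j)²=2/99 [(5 1 4; 0 -1 1)], sign=-1
⇒ 4πI² = 10/33
I = (+1)√(10/33/(4π)) = 0.15528807

0.155288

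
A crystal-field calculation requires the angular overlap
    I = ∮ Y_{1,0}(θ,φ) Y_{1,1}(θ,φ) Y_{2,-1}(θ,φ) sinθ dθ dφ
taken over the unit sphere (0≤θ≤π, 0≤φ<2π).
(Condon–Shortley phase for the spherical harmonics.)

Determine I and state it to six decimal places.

m-sum 0 ✓  L=4 even ✓  0≤2≤2 ✓
Π(2lᵢ+1) = 3×3×5 = 45
triangle coeff Δ(1,1,2) = 1/30
Σ_t [0,0]: t=0:+1/1 = 1/1
(3j)²=2/15 [(1 1 2; 0 0 0)], sign=+1
Σ_t [0,0]: t=0:+1/2 = 1/2
(3j)²=1/10 [(1 1 2; 0 1 -1)], sign=-1
⇒ 4πI² = 3/5
I = (-1)√(3/5/(4π)) = -0.21850969

-0.218510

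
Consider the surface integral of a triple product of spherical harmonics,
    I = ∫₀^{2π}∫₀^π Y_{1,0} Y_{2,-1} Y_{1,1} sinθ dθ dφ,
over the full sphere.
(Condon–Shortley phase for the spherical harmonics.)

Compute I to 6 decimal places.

m-sum 0 ✓  L=4 even ✓  1≤1≤3 ✓
Π(2lᵢ+1) = 3×5×3 = 45
triangle coeff Δ(1,2,1) = 1/30
Σ_t [1,1]: t=1:−1/1 = -1/1
(3j)²=2/15 [(1 2 1; 0 0 0)], sign=+1
Σ_t [1,1]: t=1:−1/2 = -1/2
(3j)²=1/10 [(1 2 1; 0 -1 1)], sign=-1
⇒ 4πI² = 3/5
I = (-1)√(3/5/(4π)) = -0.21850969

-0.218510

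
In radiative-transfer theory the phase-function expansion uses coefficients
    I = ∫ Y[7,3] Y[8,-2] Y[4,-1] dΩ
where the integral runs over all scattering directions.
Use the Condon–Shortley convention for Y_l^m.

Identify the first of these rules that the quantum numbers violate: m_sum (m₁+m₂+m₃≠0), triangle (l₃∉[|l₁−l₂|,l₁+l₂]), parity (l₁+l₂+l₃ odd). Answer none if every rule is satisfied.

Σmᵢ = 0  ✓
l₃∈[|l₁−l₂|,l₁+l₂]=[1,15], have l₃=4  ✓
Σlᵢ = 19 ⇒ odd  ✗

parity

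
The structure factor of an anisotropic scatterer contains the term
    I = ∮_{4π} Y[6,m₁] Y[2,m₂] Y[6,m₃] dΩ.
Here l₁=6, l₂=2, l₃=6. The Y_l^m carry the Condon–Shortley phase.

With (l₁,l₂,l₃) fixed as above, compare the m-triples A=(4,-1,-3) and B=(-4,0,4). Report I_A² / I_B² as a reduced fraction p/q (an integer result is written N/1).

245/4

Shared (l₁,l₂,l₃)=(6,2,6): N and (l;000)² cancel in I_A²/I_B².
A: Δ = 2!·10!·2!/15! = 1/90090; Racah Σ t=0..1: t=0:+1/161280 t=1:−1/725760 = 1/207360; ⇒ 3j(6 2 6; 4 -1 -3)² = 7/286, sgn -1
B: Δ = 2!·10!·2!/15! = 1/90090; Racah Σ t=0..2: t=0:+1/14515200 t=1:−1/362880 t=2:+1/322560 = 1/2419200; ⇒ 3j(6 2 6; -4 0 4)² = 2/5005, sgn +1
I_A²/I_B² = (7/286)/(2/5005) = 245/4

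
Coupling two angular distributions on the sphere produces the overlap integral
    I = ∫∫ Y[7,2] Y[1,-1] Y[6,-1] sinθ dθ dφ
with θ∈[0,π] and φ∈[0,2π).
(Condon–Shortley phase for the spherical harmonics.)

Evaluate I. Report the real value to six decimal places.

0.209937

m-sum 0 ✓  L=14 even ✓  6≤6≤8 ✓
Π(2lᵢ+1) = 15×3×13 = 585
triangle coeff Δ(7,1,6) = 1/1365
Σ_t [1,1]: t=1:−1/518400 = -1/518400
(3j)²=7/195 [(7 1 6; 0 0 0)], sign=-1
Σ_t [0,0]: t=0:+1/1209600 = 1/1209600
(3j)²=12/455 [(7 1 6; 2 -1 -1)], sign=-1
⇒ 4πI² = 36/65
I = (+1)√(36/65/(4π)) = 0.20993732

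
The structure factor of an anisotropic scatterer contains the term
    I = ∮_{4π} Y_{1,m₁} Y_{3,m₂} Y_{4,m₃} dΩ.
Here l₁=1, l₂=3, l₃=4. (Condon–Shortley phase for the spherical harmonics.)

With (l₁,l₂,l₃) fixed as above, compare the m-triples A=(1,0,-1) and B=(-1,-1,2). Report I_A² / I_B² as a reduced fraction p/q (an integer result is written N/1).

2/3

Shared (l₁,l₂,l₃)=(1,3,4): N and (l;000)² cancel in I_A²/I_B².
A: Δ = 0!·2!·6!/9! = 1/252; Racah Σ t=0..0: t=0:+1/72 = 1/72; ⇒ 3j(1 3 4; 1 0 -1)² = 5/126, sgn -1
B: Δ = 0!·2!·6!/9! = 1/252; Racah Σ t=0..0: t=0:+1/96 = 1/96; ⇒ 3j(1 3 4; -1 -1 2)² = 5/84, sgn +1
I_A²/I_B² = (5/126)/(5/84) = 2/3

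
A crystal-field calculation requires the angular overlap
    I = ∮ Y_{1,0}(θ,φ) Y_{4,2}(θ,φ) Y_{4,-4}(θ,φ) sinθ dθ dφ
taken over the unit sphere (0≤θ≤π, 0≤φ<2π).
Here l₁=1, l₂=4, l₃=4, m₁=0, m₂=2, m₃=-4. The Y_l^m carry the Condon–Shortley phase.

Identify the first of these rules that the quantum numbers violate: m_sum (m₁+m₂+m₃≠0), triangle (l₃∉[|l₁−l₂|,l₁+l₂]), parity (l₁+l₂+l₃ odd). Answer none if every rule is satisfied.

Σmᵢ = -2  ✗
l₃∈[|l₁−l₂|,l₁+l₂]=[3,5], have l₃=4
Σlᵢ = 9 ⇒ odd

m_sum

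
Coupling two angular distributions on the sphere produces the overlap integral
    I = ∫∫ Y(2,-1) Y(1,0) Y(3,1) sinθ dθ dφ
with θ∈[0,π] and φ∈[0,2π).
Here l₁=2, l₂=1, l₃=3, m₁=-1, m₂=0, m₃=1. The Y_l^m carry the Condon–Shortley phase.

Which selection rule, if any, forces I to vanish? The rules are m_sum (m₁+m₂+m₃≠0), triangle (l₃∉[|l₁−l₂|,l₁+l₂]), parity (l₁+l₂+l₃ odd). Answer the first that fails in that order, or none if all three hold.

azimuthal sum: -1 + 0 + 1 = 0  ✓
1 ≤ 3 ≤ 3 (triangle on l)  ✓
L = 2 + 1 + 3 = 6 (even)  ✓

none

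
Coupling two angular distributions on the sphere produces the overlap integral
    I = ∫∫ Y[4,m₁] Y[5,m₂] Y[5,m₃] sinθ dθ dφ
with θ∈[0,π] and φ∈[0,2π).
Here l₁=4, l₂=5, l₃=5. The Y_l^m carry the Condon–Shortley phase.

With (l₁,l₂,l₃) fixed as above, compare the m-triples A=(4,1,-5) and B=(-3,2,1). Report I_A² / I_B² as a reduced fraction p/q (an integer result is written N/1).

Shared (l₁,l₂,l₃)=(4,5,5): N and (l;000)² cancel in I_A²/I_B².
A: Δ = 4!·4!·6!/15! = 1/3153150; Racah Σ t=0..0: t=0:+1/414720 = 1/414720; ⇒ 3j(4 5 5; 4 1 -5)² = 2/429, sgn +1
B: Δ = 4!·4!·6!/15! = 1/3153150; Racah Σ t=3..4: t=3:−1/6912 t=4:+1/5184 = 1/20736; ⇒ 3j(4 5 5; -3 2 1)² = 5/2574, sgn +1
I_A²/I_B² = (2/429)/(5/2574) = 12/5

12/5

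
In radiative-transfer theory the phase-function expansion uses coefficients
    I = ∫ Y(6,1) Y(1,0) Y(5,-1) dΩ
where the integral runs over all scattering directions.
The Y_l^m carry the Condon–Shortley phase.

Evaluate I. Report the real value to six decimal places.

Rules hold: Σm=0, L=12 even, 5≤5≤7.
N = 13·3·11 = 429
Δ = 2!·10!·0!/13! = 1/858
Racah Σ t=1..1: t=1:−1/14400 = -1/14400
⇒ 3j(6 1 5; 0 0 0)² = 6/143, sgn +1
Racah Σ t=1..1: t=1:−1/17280 = -1/17280
⇒ 3j(6 1 5; 1 0 -1)² = 35/858, sgn -1
4πI² = N·(3j₀)²·(3jₘ)² = 105/143
I = -1·√(0.734266/4π) = -0.24172507

-0.241725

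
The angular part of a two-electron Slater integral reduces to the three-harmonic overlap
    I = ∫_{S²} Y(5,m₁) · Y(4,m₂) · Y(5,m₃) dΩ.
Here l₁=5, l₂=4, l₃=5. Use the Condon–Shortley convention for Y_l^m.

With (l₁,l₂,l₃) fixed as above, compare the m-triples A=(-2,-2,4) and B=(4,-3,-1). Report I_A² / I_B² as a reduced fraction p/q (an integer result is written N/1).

l's match ⇒ only the (l;m) 3-j factors differ between A and B.
A: triangle coeff Δ(5,4,5) = 1/3153150; Σ_t [1,2]: t=1:−1/25920 t=2:+1/11520 = 1/20736; (3j)²=5/429 [(5 4 5; -2 -2 4)], sign=-1
B: triangle coeff Δ(5,4,5) = 1/3153150; Σ_t [0,1]: t=0:+1/17280 t=1:−1/103680 = 1/20736; (3j)²=10/429 [(5 4 5; 4 -3 -1)], sign=+1
I_A²/I_B² = (5/429)/(10/429) = 1/2

1/2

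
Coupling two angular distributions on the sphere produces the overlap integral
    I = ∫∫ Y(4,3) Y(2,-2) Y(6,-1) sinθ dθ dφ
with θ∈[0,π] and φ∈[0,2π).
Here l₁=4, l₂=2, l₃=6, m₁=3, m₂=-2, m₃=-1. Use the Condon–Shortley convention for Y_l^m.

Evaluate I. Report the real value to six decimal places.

Rules hold: Σm=0, L=12 even, 2≤6≤6.
N = 9·5·13 = 585
Δ = 0!·8!·4!/13! = 1/6435
Racah Σ t=0..0: t=0:+1/2304 = 1/2304
⇒ 3j(4 2 6; 0 0 0)² = 5/143, sgn +1
Racah Σ t=0..0: t=0:+1/120960 = 1/120960
⇒ 3j(4 2 6; 3 -2 -1)² = 1/1287, sgn -1
4πI² = N·(3j₀)²·(3jₘ)² = 25/1573
I = -1·√(0.0158932/4π) = -0.03556319

-0.035563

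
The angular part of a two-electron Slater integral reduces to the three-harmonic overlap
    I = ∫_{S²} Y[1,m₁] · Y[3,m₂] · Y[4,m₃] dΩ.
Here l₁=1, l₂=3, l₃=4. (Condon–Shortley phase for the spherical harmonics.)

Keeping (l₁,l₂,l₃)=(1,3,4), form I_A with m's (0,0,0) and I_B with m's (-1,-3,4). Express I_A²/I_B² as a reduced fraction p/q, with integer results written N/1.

l's match ⇒ only the (l;m) 3-j factors differ between A and B.
A: triangle coeff Δ(1,3,4) = 1/252; Σ_t [0,0]: t=0:+1/36 = 1/36; (3j)²=4/63 [(1 3 4; 0 0 0)], sign=+1
B: triangle coeff Δ(1,3,4) = 1/252; Σ_t [0,0]: t=0:+1/1440 = 1/1440; (3j)²=1/9 [(1 3 4; -1 -3 4)], sign=+1
I_A²/I_B² = (4/63)/(1/9) = 4/7

4/7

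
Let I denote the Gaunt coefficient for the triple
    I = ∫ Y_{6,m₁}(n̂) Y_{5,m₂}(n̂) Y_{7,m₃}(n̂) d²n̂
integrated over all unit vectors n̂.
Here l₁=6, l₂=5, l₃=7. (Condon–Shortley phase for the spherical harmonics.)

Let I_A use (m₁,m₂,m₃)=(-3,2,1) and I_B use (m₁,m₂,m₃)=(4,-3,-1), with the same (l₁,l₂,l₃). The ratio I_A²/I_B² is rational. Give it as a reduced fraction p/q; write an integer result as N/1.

529/3380

Same 6,5,7: normalisation and zero-m 3j drop out of the ratio.
A: Δ: 4! 8! 6! / 19! → 1/174594420; sum: t=1:−1/174182400 t=2:+1/2419200 t=3:−1/414720 t=4:+1/622080 = -23/58060800; 3j²(6 5 7; -3 2 1) = Δ·Π!·Σ² = 1587/923780  (sign -1)
B: Δ: 4! 8! 6! / 19! → 1/174594420; sum: t=0:+1/1658880 t=1:−1/3628800 t=2:+1/116121600 = 13/38707200; 3j²(6 5 7; 4 -3 -1) = Δ·Π!·Σ² = 39/3553  (sign +1)
I_A²/I_B² = (1587/923780)/(39/3553) = 529/3380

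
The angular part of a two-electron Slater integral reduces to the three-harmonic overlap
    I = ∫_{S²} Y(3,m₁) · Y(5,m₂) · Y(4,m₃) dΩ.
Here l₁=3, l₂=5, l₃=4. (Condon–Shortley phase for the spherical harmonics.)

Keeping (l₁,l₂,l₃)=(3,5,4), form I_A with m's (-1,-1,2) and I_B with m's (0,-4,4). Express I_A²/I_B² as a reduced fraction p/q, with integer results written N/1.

Same 3,5,4: normalisation and zero-m 3j drop out of the ratio.
A: Δ: 4! 2! 6! / 13! → 1/180180; sum: t=2:+1/384 t=3:−1/720 t=4:+1/34560 = 43/34560; 3j²(3 5 4; -1 -1 2) = Δ·Π!·Σ² = 1849/180180  (sign +1)
B: Δ: 4! 2! 6! / 13! → 1/180180; sum: t=1:−1/8640 = -1/8640; 3j²(3 5 4; 0 -4 4) = Δ·Π!·Σ² = 28/715  (sign -1)
I_A²/I_B² = (1849/180180)/(28/715) = 1849/7056

1849/7056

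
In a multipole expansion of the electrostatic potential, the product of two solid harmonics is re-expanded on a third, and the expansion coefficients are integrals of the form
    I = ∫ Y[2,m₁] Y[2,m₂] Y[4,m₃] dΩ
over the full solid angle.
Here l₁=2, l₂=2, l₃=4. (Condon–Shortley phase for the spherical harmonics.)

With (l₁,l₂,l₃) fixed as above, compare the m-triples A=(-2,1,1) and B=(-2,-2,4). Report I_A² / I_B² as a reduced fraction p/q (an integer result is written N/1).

Same 2,2,4: normalisation and zero-m 3j drop out of the ratio.
A: Δ: 0! 4! 4! / 9! → 1/630; sum: t=0:+1/144 = 1/144; 3j²(2 2 4; -2 1 1) = Δ·Π!·Σ² = 1/126  (sign -1)
B: Δ: 0! 4! 4! / 9! → 1/630; sum: t=0:+1/576 = 1/576; 3j²(2 2 4; -2 -2 4) = Δ·Π!·Σ² = 1/9  (sign +1)
I_A²/I_B² = (1/126)/(1/9) = 1/14

1/14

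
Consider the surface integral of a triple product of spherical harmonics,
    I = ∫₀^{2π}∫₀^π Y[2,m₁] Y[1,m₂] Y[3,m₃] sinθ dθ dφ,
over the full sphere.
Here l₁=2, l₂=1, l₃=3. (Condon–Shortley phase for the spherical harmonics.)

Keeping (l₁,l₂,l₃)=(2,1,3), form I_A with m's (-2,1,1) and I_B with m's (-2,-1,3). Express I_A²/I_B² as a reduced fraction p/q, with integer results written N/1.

Shared (l₁,l₂,l₃)=(2,1,3): N and (l;000)² cancel in I_A²/I_B².
A: Δ = 0!·4!·2!/7! = 1/105; Racah Σ t=0..0: t=0:+1/48 = 1/48; ⇒ 3j(2 1 3; -2 1 1)² = 1/105, sgn +1
B: Δ = 0!·4!·2!/7! = 1/105; Racah Σ t=0..0: t=0:+1/48 = 1/48; ⇒ 3j(2 1 3; -2 -1 3)² = 1/7, sgn +1
I_A²/I_B² = (1/105)/(1/7) = 1/15

1/15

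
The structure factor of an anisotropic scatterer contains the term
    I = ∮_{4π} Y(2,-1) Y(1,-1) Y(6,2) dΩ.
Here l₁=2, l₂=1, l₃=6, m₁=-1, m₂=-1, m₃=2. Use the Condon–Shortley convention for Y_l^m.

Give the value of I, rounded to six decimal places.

0.000000

|2−1|≤6≤2+1 violated ⇒ I = 0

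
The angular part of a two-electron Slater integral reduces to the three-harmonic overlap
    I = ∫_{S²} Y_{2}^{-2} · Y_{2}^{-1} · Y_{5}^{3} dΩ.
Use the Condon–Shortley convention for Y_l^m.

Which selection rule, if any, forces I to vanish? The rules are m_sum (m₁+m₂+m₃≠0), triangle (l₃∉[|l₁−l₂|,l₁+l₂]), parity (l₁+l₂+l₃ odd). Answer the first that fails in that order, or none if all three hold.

azimuthal sum: -2 − 1 + 3 = 0  ✓
0 ≤ 5 ≤ 4 (triangle on l)  ✗
L = 2 + 2 + 5 = 9 (odd)

triangle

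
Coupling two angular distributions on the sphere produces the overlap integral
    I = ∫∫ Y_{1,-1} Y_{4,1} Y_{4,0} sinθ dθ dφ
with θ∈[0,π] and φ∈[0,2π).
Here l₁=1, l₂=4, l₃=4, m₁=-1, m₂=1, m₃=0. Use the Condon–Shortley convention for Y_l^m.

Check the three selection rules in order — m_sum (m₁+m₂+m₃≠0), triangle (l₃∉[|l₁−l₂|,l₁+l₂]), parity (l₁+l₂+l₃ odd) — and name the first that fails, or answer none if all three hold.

parity

m₁+m₂+m₃ = -1 + 1 + 0 = 0  ✓
triangle: |1−4|=3 ≤ l₃=4 ≤ 1+4=5  ✓
parity: l₁+l₂+l₃ = 9 is odd  ✗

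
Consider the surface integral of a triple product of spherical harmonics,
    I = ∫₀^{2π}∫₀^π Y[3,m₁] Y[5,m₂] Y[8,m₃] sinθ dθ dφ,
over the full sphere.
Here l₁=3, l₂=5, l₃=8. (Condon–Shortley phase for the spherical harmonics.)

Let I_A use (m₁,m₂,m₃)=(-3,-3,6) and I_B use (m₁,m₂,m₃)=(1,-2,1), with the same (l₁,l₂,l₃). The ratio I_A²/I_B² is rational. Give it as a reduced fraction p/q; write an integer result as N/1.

l's match ⇒ only the (l;m) 3-j factors differ between A and B.
A: triangle coeff Δ(3,5,8) = 1/136136; Σ_t [0,0]: t=0:+1/58060800 = 1/58060800; (3j)²=3/136 [(3 5 8; -3 -3 6)], sign=+1
B: triangle coeff Δ(3,5,8) = 1/136136; Σ_t [0,0]: t=0:+1/1451520 = 1/1451520; (3j)²=45/4862 [(3 5 8; 1 -2 1)], sign=-1
I_A²/I_B² = (3/136)/(45/4862) = 143/60

143/60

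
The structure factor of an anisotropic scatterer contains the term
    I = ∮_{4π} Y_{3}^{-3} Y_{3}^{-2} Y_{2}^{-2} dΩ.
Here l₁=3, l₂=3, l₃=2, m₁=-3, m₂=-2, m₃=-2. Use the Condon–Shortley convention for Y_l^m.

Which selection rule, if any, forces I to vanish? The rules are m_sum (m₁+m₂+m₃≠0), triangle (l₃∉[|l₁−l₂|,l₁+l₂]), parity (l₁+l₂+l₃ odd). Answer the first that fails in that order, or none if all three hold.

azimuthal sum: -3 − 2 − 2 = -7  ✗
0 ≤ 2 ≤ 6 (triangle on l)
L = 3 + 3 + 2 = 8 (even)

m_sum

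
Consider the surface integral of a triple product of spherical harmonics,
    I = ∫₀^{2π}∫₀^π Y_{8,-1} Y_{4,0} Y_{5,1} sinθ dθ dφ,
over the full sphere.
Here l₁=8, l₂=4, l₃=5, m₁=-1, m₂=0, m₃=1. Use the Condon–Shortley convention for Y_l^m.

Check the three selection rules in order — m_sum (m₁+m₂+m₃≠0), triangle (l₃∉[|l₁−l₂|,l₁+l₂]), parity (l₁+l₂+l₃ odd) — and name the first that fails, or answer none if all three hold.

m₁+m₂+m₃ = -1 + 0 + 1 = 0  ✓
triangle: |8−4|=4 ≤ l₃=5 ≤ 8+4=12  ✓
parity: l₁+l₂+l₃ = 17 is odd  ✗

parity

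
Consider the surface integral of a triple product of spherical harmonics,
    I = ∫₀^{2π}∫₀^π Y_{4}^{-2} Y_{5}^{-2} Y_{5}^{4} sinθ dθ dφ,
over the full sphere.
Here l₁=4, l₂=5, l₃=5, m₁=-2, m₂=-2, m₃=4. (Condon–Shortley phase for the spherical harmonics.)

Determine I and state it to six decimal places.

0.118854

m-sum 0 ✓  L=14 even ✓  1≤5≤9 ✓
Π(2lᵢ+1) = 9×11×11 = 1089
triangle coeff Δ(4,5,5) = 1/3153150
Σ_t [0,4]: t=0:+1/69120 t=1:−1/1728 t=2:+1/576 t=3:−1/1728 t=4:+1/69120 = 7/11520
(3j)²=2/143 [(4 5 5; 0 0 0)], sign=-1
Σ_t [2,3]: t=2:+1/11520 t=3:−1/25920 = 1/20736
(3j)²=5/429 [(4 5 5; -2 -2 4)], sign=-1
⇒ 4πI² = 30/169
I = (+1)√(30/169/(4π)) = 0.11885360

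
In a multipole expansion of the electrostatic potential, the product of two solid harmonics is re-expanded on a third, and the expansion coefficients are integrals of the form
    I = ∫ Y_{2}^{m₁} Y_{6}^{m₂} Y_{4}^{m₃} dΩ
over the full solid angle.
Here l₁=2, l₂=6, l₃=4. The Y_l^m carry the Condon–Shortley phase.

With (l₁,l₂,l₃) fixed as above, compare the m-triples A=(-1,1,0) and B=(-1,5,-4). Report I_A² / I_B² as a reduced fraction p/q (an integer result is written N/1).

35/33

l's match ⇒ only the (l;m) 3-j factors differ between A and B.
A: triangle coeff Δ(2,6,4) = 1/6435; Σ_t [3,3]: t=3:−1/3456 = -1/3456; (3j)²=35/1287 [(2 6 4; -1 1 0)], sign=-1
B: triangle coeff Δ(2,6,4) = 1/6435; Σ_t [3,3]: t=3:−1/241920 = -1/241920; (3j)²=1/39 [(2 6 4; -1 5 -4)], sign=-1
I_A²/I_B² = (35/1287)/(1/39) = 35/33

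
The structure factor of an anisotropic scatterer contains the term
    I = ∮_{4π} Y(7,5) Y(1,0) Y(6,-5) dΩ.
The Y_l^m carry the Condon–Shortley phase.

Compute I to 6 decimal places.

Checks pass: Σm=0; 14 even; l₃=6∈[6,8].
(2·7+1)(2·1+1)(2·6+1) = 585
Δ: 2! 12! 0! / 15! → 1/1365
sum: t=1:−1/518400 = -1/518400
3j²(7 1 6; 0 0 0) = Δ·Π!·Σ² = 7/195  (sign -1)
sum: t=1:−1/39916800 = -1/39916800
3j²(7 1 6; 5 0 -5) = Δ·Π!·Σ² = 8/455  (sign +1)
combine: 4πI² = 585·7/195·8/455 = 24/65
take √, sign -1: I = -0.17141310

-0.171413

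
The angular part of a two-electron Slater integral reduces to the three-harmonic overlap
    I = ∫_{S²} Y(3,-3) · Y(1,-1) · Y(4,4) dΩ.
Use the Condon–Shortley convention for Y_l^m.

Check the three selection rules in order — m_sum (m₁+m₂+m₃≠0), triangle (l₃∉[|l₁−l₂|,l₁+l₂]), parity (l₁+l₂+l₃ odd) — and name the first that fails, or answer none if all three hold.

Σmᵢ = 0  ✓
l₃∈[|l₁−l₂|,l₁+l₂]=[2,4], have l₃=4  ✓
Σlᵢ = 8 ⇒ even  ✓

none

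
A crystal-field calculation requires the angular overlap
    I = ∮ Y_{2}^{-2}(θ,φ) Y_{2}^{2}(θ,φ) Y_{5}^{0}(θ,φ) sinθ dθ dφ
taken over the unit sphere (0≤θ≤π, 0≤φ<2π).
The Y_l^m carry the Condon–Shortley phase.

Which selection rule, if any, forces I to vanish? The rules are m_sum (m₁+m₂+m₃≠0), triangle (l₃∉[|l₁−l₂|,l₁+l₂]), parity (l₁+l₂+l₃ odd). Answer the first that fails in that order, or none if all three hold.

azimuthal sum: -2 + 2 + 0 = 0  ✓
0 ≤ 5 ≤ 4 (triangle on l)  ✗
L = 2 + 2 + 5 = 9 (odd)

triangle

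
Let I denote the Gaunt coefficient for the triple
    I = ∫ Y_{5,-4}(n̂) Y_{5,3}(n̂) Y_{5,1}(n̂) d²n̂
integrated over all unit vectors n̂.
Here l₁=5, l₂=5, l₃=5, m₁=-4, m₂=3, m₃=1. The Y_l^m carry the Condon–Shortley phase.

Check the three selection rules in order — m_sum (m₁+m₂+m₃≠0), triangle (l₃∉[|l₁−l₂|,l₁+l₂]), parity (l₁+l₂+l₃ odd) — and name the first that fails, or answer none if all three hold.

parity

azimuthal sum: -4 + 3 + 1 = 0  ✓
0 ≤ 5 ≤ 10 (triangle on l)  ✓
L = 5 + 5 + 5 = 15 (odd)  ✗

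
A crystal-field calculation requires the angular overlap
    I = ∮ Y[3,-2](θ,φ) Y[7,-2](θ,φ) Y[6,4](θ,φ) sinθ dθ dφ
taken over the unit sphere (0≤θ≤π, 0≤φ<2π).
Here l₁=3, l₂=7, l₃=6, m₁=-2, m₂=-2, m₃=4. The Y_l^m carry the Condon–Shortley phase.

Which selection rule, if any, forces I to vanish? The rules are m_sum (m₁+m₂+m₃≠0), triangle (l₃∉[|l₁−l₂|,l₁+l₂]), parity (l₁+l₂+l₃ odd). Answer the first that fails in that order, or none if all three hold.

none

Σmᵢ = 0  ✓
l₃∈[|l₁−l₂|,l₁+l₂]=[4,10], have l₃=6  ✓
Σlᵢ = 16 ⇒ even  ✓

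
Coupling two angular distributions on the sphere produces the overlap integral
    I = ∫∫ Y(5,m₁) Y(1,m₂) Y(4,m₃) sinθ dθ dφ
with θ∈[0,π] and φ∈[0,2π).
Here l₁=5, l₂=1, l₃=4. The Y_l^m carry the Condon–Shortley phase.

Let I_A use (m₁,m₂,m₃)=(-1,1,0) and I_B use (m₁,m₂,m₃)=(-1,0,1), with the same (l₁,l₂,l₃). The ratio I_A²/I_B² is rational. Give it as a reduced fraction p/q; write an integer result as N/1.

Shared (l₁,l₂,l₃)=(5,1,4): N and (l;000)² cancel in I_A²/I_B².
A: Δ = 2!·8!·0!/11! = 1/495; Racah Σ t=2..2: t=2:+1/1152 = 1/1152; ⇒ 3j(5 1 4; -1 1 0)² = 1/33, sgn +1
B: Δ = 2!·8!·0!/11! = 1/495; Racah Σ t=1..1: t=1:−1/720 = -1/720; ⇒ 3j(5 1 4; -1 0 1)² = 8/165, sgn +1
I_A²/I_B² = (1/33)/(8/165) = 5/8

5/8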